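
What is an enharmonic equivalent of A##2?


Solution.
Enharmonic notes sound the same pitch but are spelled with different letter names
A## and B name the same pitch class
= B2


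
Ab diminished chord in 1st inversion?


Let's work it out.
Root position: Ab Cb Ebb
1st inversion: move root up an octave
Bass note: Cb
Notes (bottom to top) = Cb Ebb Ab


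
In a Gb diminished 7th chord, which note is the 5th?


Let's work it out.
Diminished 7th chord = root + minor 3rd + diminished 5th + diminished 7th
Seventh chords stack in thirds, so the letter names are G-B-D-F
Root: Gb
Minor 3rd above Gb: Bbb
Diminished 5th above Gb: Dbb
Diminished 7th above Gb: Fbb
The 5th = Dbb


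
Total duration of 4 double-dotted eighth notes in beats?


Working:
Base eighth note = 1/2 beats
Dot 1 adds half the previous value: +1/4
Dot 2 adds half the previous value: +1/8
One double-dotted eighth = 1/2 + 1/4 + 1/8 = 7/8
4 of them = 4 × 7/8 = 7/2
= 7/2 beats


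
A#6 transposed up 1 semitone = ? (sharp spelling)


Step by step:
A#6: chromatic position 10 in octave 6 → absolute = 6×12 + 10 = 82
Transpose up 1: 82 + 1 = 83
83 = 6×12 + 11 → B in octave 6
Result = B6


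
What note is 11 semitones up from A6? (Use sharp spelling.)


Working:
A6: chromatic position 9 in octave 6 → absolute = 6×12 + 9 = 81
Transpose up 11: 81 + 11 = 92
92 = 7×12 + 8 → G# in octave 7
Result = G#7


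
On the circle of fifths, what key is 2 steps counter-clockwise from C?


Each counter-clockwise step moves down a perfect 5th (= up a perfect 4th)
From C: C → F → Bb
= Bb


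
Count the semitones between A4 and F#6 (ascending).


Let's work it out.
Absolute semitone position = octave×12 + chromatic position
A4: 4×12 + 9 = 57
F#6: 6×12 + 6 = 78
Difference = 78 - 57 = 21
= 21 semitones


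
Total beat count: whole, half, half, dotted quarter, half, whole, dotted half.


Working:
Beat values:
  whole = 4 beats
  half = 2 beats
  half = 2 beats
  dotted quarter = 1.5 beats
  half = 2 beats
  whole = 4 beats
  dotted half = 3 beats
Sum = 4 + 2 + 2 + 1.5 + 2 + 4 + 3
= 18.5 beats


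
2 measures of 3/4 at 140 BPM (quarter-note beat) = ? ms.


Step by step:
Quarter-note beat duration = 60000 / 140 ms
Beats per measure (3/4) = 3
One measure = 3 × 60000 / 140 = 180000 / 140 ms
2 measures = 2 × 180000 / 140 = 360000 / 140
= 2571.4 ms


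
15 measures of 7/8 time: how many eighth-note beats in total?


Working:
Time signature 7/8: the bottom number 8 means the eighth note gets one count
The top number 7 means 7 eighth-note beats per measure
Total = 7 × 15 measures
= 105 eighth-note beats


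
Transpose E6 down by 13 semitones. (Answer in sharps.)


Step by step:
E6: chromatic position 4 in octave 6 → absolute = 6×12 + 4 = 76
Transpose down 13: 76 - 13 = 63
63 = 5×12 + 3 → D# in octave 5
Result = D#5


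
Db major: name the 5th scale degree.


Major scale pattern: W-W-H-W-W-W-H (2-2-1-2-2-2-1 semitones)
Starting from Db:
  Db + 2 semitones → Eb
  Eb + 2 semitones → F
  F + 1 semitone → Gb
  Gb + 2 semitones → Ab
  Ab + 2 semitones → Bb
  Bb + 2 semitones → C
  C + 1 semitone → Db
Scale: Db Eb F Gb Ab Bb C
Degree 5 = Ab


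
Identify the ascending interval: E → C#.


Solution.
Letter names: E → C spans 6 letter names → a 6th
Semitones: E → C# = 9 half-steps
A 6th of 9 semitones is a major 6th
= major 6th


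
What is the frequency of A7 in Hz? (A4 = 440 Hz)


Working:
f = 440 × 2^(n/12) where n = semitones from A4
A7: 36 semitones from A4
f = 440 × 2^(36/12)
f = 3520.00 Hz


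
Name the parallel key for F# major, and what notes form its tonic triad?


Parallel keys share the same tonic but differ in mode
F# major → parallel is F# minor
Tonic triad of F# minor = F# A C#
= F# minor; triad = F# A C#


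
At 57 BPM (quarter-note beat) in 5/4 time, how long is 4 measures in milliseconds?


Quarter-note beat duration = 60000 / 57 ms
Beats per measure (5/4) = 5
One measure = 5 × 60000 / 57 = 300000 / 57 ms
4 measures = 4 × 300000 / 57 = 1200000 / 57
= 21052.6 ms


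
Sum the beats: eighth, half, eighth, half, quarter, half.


Solution.
Beat values:
  eighth = 0.5 beats
  half = 2 beats
  eighth = 0.5 beats
  half = 2 beats
  quarter = 1 beat
  half = 2 beats
Sum = 0.5 + 2 + 0.5 + 2 + 1 + 2
= 8 beats


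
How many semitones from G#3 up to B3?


Let's work it out.
Absolute semitone position = octave×12 + chromatic position
G#3: 3×12 + 8 = 44
B3: 3×12 + 11 = 47
Difference = 47 - 44 = 3
= 3 semitones


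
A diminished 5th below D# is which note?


Working:
A 5th spans 5 letter names, so from D we land on G
A diminished 5th = 6 semitones below D#
Spell G at that pitch: G##
= G##


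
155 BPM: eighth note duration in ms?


Let's work it out.
One quarter-note beat = 60000 / BPM = 60000 / 155 ms
Eighth note = 1/2 × quarter note
Duration = 1/2 × 60000 / 155 = 30000 / 155
= 193.5 ms


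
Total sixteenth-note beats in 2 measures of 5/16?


Time signature 5/16: the bottom number 16 means the sixteenth note gets one count
The top number 5 means 5 sixteenth-note beats per measure
Total = 5 × 2 measures
= 10 sixteenth-note beats


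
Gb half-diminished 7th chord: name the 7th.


Half-diminished 7th chord = root + minor 3rd + diminished 5th + minor 7th
Seventh chords stack in thirds, so the letter names are G-B-D-F
Root: Gb
Minor 3rd above Gb: Bbb
Diminished 5th above Gb: Dbb
Minor 7th above Gb: Fb
The 7th = Fb


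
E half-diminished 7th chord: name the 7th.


Working:
Half-diminished 7th chord = root + minor 3rd + diminished 5th + minor 7th
Seventh chords stack in thirds, so the letter names are E-G-B-D
Root: E
Minor 3rd above E: G
Diminished 5th above E: Bb
Minor 7th above E: D
The 7th = D


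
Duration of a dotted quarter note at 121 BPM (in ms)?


One quarter-note beat = 60000 / BPM = 60000 / 121 ms
Dotted quarter note = 3/2 × quarter note
Duration = 3/2 × 60000 / 121 = 90000 / 121
= 743.8 ms


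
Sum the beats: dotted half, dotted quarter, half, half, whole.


Beat values:
  dotted half = 3 beats
  dotted quarter = 1.5 beats
  half = 2 beats
  half = 2 beats
  whole = 4 beats
Sum = 3 + 1.5 + 2 + 2 + 4
= 12.5 beats


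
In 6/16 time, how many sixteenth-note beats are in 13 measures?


Step by step:
Time signature 6/16: the bottom number 16 means the sixteenth note gets one count
The top number 6 means 6 sixteenth-note beats per measure
Total = 6 × 13 measures
= 78 sixteenth-note beats


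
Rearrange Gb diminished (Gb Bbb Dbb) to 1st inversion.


Step by step:
Root position: Gb Bbb Dbb
1st inversion: move root up an octave
Bass note: Bbb
Notes (bottom to top) = Bbb Dbb Gb


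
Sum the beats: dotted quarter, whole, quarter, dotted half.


Reasoning:
Beat values:
  dotted quarter = 1.5 beats
  whole = 4 beats
  quarter = 1 beat
  dotted half = 3 beats
Sum = 1.5 + 4 + 1 + 3
= 9.5 beats


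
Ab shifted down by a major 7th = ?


major 7th: 7 letter names, 11 semitones
Letter: A - 6 → B
Pitch: Ab - 11 semitones, spelled as a B → Bbb
= Bbb


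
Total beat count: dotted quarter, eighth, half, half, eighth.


Beat values:
  dotted quarter = 1.5 beats
  eighth = 0.5 beats
  half = 2 beats
  half = 2 beats
  eighth = 0.5 beats
Sum = 1.5 + 0.5 + 2 + 2 + 0.5
= 6.5 beats


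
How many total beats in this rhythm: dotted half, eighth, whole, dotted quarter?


Solution.
Beat values:
  dotted half = 3 beats
  eighth = 0.5 beats
  whole = 4 beats
  dotted quarter = 1.5 beats
Sum = 3 + 0.5 + 4 + 1.5
= 9 beats


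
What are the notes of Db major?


Reasoning:
Major scale pattern: W-W-H-W-W-W-H (2-2-1-2-2-2-1 semitones)
Starting from Db:
  Db + 2 semitones → Eb
  Eb + 2 semitones → F
  F + 1 semitone → Gb
  Gb + 2 semitones → Ab
  Ab + 2 semitones → Bb
  Bb + 2 semitones → C
  C + 1 semitone → Db
Scale = Db Eb F Gb Ab Bb C


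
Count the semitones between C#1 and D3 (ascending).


Reasoning:
Absolute semitone position = octave×12 + chromatic position
C#1: 1×12 + 1 = 13
D3: 3×12 + 2 = 38
Difference = 38 - 13 = 25
= 25 semitones


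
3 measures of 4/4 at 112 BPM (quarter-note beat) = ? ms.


Reasoning:
Quarter-note beat duration = 60000 / 112 ms
Beats per measure (4/4) = 4
One measure = 4 × 60000 / 112 = 240000 / 112 ms
3 measures = 3 × 240000 / 112 = 720000 / 112
= 6428.6 ms


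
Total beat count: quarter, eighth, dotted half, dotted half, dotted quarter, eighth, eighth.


Let's work it out.
Beat values:
  quarter = 1 beat
  eighth = 0.5 beats
  dotted half = 3 beats
  dotted half = 3 beats
  dotted quarter = 1.5 beats
  eighth = 0.5 beats
  eighth = 0.5 beats
Sum = 1 + 0.5 + 3 + 3 + 1.5 + 0.5 + 0.5
= 10 beats


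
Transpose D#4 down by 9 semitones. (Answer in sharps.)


Solution.
D#4: chromatic position 3 in octave 4 → absolute = 4×12 + 3 = 51
Transpose down 9: 51 - 9 = 42
42 = 3×12 + 6 → F# in octave 3
Result = F#3


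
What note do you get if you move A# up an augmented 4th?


augmented 4th: 4 letter names, 6 semitones
Letter: A + 3 → D
Pitch: A# + 6 semitones, spelled as a D → D##
= D##


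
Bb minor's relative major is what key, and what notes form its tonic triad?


Reasoning:
The relative major shares the key signature and is a minor 3rd above the minor tonic
A minor 3rd above Bb is Db
→ relative major of Bb minor is Db major
Tonic triad of Db major = root + major 3rd + perfect 5th = Db F Ab
= Db major; triad = Db F Ab


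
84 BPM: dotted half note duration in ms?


Solution.
One quarter-note beat = 60000 / BPM = 60000 / 84 ms
Dotted half note = 3 × quarter note
Duration = 3 × 60000 / 84 = 180000 / 84
= 2142.9 ms


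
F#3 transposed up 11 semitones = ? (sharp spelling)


F#3: chromatic position 6 in octave 3 → absolute = 3×12 + 6 = 42
Transpose up 11: 42 + 11 = 53
53 = 4×12 + 5 → F in octave 4
Result = F4


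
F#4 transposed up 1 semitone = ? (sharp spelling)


Working:
F#4: chromatic position 6 in octave 4 → absolute = 4×12 + 6 = 54
Transpose up 1: 54 + 1 = 55
55 = 4×12 + 7 → G in octave 4
Result = G4


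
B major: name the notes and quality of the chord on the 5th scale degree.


Reasoning:
B major scale: B C# D# E F# G# A#
Diatonic triad on degree 5 stacks scale notes 5, 7, 2: F# A# C#
F#→A# = 4 semitones; F#→C# = 7 semitones → major triad
= F# A# C# (major)


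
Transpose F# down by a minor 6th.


minor 6th: 6 letter names, 8 semitones
Letter: F - 5 → A
Pitch: F# - 8 semitones, spelled as an A → A#
= A#


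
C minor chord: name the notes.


Minor triad = root + minor 3rd (3 semitones) + perfect 5th (7 semitones)
A triad on C stacks thirds, so the chord tones use letter names C-E-G
Root: C
Minor 3rd above C: Eb
Perfect 5th above C: G
Chord = C Eb G


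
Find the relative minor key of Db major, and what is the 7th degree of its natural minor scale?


Reasoning:
The relative minor shares the major's key signature and starts on its 6th degree
6th degree = a major 6th above the tonic; a major 6th above Db is Bb
→ relative minor of Db major is Bb minor
Bb natural minor scale: Bb C Db Eb F Gb Ab
= Bb minor; 7th degree = Ab


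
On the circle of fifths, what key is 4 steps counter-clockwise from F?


Step by step:
Each counter-clockwise step moves down a perfect 5th (= up a perfect 4th)
From F: F → Bb → Eb → Ab → Db
= Db


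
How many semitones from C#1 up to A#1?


Absolute semitone position = octave×12 + chromatic position
C#1: 1×12 + 1 = 13
A#1: 1×12 + 10 = 22
Difference = 22 - 13 = 9
= 9 semitones


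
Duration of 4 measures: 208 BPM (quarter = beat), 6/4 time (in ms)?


Step by step:
Quarter-note beat duration = 60000 / 208 ms
Beats per measure (6/4) = 6
One measure = 6 × 60000 / 208 = 360000 / 208 ms
4 measures = 4 × 360000 / 208 = 1440000 / 208
= 6923.1 ms


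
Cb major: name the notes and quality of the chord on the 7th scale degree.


Reasoning:
Cb major scale: Cb Db Eb Fb Gb Ab Bb
Diatonic triad on degree 7 stacks scale notes 7, 2, 4: Bb Db Fb
Bb→Db = 3 semitones; Bb→Fb = 6 semitones → diminished triad
= Bb Db Fb (diminished)


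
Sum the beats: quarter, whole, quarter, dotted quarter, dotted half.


Beat values:
  quarter = 1 beat
  whole = 4 beats
  quarter = 1 beat
  dotted quarter = 1.5 beats
  dotted half = 3 beats
Sum = 1 + 4 + 1 + 1.5 + 3
= 10.5 beats


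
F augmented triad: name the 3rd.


Augmented triad = root + major 3rd (4 semitones) + augmented 5th (8 semitones)
A triad on F stacks thirds, so the chord tones use letter names F-A-C
Root: F
Major 3rd above F: A
Augmented 5th above F: C#
The 3rd = A


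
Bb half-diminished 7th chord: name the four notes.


Working:
Half-diminished 7th chord = root + minor 3rd + diminished 5th + minor 7th
Seventh chords stack in thirds, so the letter names are B-D-F-A
Root: Bb
Minor 3rd above Bb: Db
Diminished 5th above Bb: Fb
Minor 7th above Bb: Ab
Chord = Bb Db Fb Ab


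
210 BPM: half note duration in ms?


Solution.
One quarter-note beat = 60000 / BPM = 60000 / 210 ms
Half note = 2 × quarter note
Duration = 2 × 60000 / 210 = 120000 / 210
= 571.4 ms


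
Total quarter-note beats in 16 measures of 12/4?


Working:
Time signature 12/4: the bottom number 4 means the quarter note gets one count
The top number 12 means 12 quarter-note beats per measure
Total = 12 × 16 measures
= 192 quarter-note beats


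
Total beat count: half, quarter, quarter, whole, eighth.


Working:
Beat values:
  half = 2 beats
  quarter = 1 beat
  quarter = 1 beat
  whole = 4 beats
  eighth = 0.5 beats
Sum = 2 + 1 + 1 + 4 + 0.5
= 8.5 beats


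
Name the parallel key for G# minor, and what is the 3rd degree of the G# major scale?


Working:
Parallel keys share the same tonic but differ in mode
G# minor → parallel is G# major
G# major scale: G# A# B# C# D# E# F##
= G# major; 3rd degree = B#


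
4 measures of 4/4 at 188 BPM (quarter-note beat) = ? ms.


Reasoning:
Quarter-note beat duration = 60000 / 188 ms
Beats per measure (4/4) = 4
One measure = 4 × 60000 / 188 = 240000 / 188 ms
4 measures = 4 × 240000 / 188 = 960000 / 188
= 5106.4 ms


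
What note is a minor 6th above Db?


Reasoning:
A 6th spans 6 letter names, so from D we land on B
A minor 6th = 8 semitones above Db
Spell B at that pitch: Bbb
= Bbb


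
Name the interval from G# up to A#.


Reasoning:
Letter names: G → A spans 2 letter names → a 2nd
Semitones: G# → A# = 2 half-steps
A 2nd of 2 semitones is a major 2nd
= major 2nd


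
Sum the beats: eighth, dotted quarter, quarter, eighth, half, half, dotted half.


Working:
Beat values:
  eighth = 0.5 beats
  dotted quarter = 1.5 beats
  quarter = 1 beat
  eighth = 0.5 beats
  half = 2 beats
  half = 2 beats
  dotted half = 3 beats
Sum = 0.5 + 1.5 + 1 + 0.5 + 2 + 2 + 3
= 10.5 beats


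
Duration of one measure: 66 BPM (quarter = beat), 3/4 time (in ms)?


Let's work it out.
Quarter-note beat duration = 60000 / 66 ms
Beats per measure (3/4) = 3
One measure = 3 × 60000 / 66 = 180000 / 66 ms
= 2727.3 ms


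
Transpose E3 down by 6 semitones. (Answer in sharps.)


Working:
E3: chromatic position 4 in octave 3 → absolute = 3×12 + 4 = 40
Transpose down 6: 40 - 6 = 34
34 = 2×12 + 10 → A# in octave 2
Result = A#2


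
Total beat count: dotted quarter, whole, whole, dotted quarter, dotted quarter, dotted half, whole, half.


Solution.
Beat values:
  dotted quarter = 1.5 beats
  whole = 4 beats
  whole = 4 beats
  dotted quarter = 1.5 beats
  dotted quarter = 1.5 beats
  dotted half = 3 beats
  whole = 4 beats
  half = 2 beats
Sum = 1.5 + 4 + 4 + 1.5 + 1.5 + 3 + 4 + 2
= 21.5 beats


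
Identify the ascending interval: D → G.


Working:
Letter names: D → G spans 4 letter names → a 4th
Semitones: D → G = 5 half-steps
A 4th of 5 semitones is a perfect 4th
= perfect 4th


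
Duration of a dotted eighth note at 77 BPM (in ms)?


One quarter-note beat = 60000 / BPM = 60000 / 77 ms
Dotted eighth note = 3/4 × quarter note
Duration = 3/4 × 60000 / 77 = 45000 / 77
= 584.4 ms


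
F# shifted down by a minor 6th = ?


Let's work it out.
minor 6th: 6 letter names, 8 semitones
Letter: F - 5 → A
Pitch: F# - 8 semitones, spelled as an A → A#
= A#


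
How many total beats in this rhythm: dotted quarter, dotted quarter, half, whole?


Let's work it out.
Beat values:
  dotted quarter = 1.5 beats
  dotted quarter = 1.5 beats
  half = 2 beats
  whole = 4 beats
Sum = 1.5 + 1.5 + 2 + 4
= 9 beats


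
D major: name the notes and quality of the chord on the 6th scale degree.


Solution.
D major scale: D E F# G A B C#
Diatonic triad on degree 6 stacks scale notes 6, 1, 3: B D F#
B→D = 3 semitones; B→F# = 7 semitones → minor triad
= B D F# (minor)


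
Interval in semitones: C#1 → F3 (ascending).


Absolute semitone position = octave×12 + chromatic position
C#1: 1×12 + 1 = 13
F3: 3×12 + 5 = 41
Difference = 41 - 13 = 28
= 28 semitones


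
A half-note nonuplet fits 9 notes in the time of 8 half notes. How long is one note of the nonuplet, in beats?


Working:
Nonuplet: 9 notes occupy the space of 8 half notes
Space = 8 × 2 = 16 beats
Each nonuplet note = 16 / 9 = 16/9 beats
= 16/9 beats


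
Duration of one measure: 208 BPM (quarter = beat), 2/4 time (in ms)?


Working:
Quarter-note beat duration = 60000 / 208 ms
Beats per measure (2/4) = 2
One measure = 2 × 60000 / 208 = 120000 / 208 ms
= 576.9 ms


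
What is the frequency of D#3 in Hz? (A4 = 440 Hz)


Let's work it out.
f = 440 × 2^(n/12) where n = semitones from A4
D#3: -18 semitones from A4
f = 440 × 2^(-18/12)
f = 155.56 Hz


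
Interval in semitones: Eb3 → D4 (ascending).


Solution.
Absolute semitone position = octave×12 + chromatic position
Eb3: 3×12 + 3 = 39
D4: 4×12 + 2 = 50
Difference = 50 - 39 = 11
= 11 semitones


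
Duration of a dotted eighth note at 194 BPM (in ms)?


Working:
One quarter-note beat = 60000 / BPM = 60000 / 194 ms
Dotted eighth note = 3/4 × quarter note
Duration = 3/4 × 60000 / 194 = 45000 / 194
= 232.0 ms


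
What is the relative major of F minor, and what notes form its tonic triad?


Step by step:
The relative major shares the key signature and is a minor 3rd above the minor tonic
A minor 3rd above F is Ab
→ relative major of F minor is Ab major
Tonic triad of Ab major = root + major 3rd + perfect 5th = Ab C Eb
= Ab major; triad = Ab C Eb


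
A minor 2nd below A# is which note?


A 2nd spans 2 letter names, so from A we land on G
A minor 2nd = 1 semitone below A#
Spell G at that pitch: G##
= G##


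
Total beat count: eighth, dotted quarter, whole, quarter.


Working:
Beat values:
  eighth = 0.5 beats
  dotted quarter = 1.5 beats
  whole = 4 beats
  quarter = 1 beat
Sum = 0.5 + 1.5 + 4 + 1
= 7 beats


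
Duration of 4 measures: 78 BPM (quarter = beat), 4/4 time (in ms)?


Solution.
Quarter-note beat duration = 60000 / 78 ms
Beats per measure (4/4) = 4
One measure = 4 × 60000 / 78 = 240000 / 78 ms
4 measures = 4 × 240000 / 78 = 960000 / 78
= 12307.7 ms


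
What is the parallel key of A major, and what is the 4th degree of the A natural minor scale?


Parallel keys share the same tonic but differ in mode
A major → parallel is A minor
A natural minor scale: A B C D E F G
= A minor; 4th degree = D


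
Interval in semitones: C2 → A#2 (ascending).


Reasoning:
Absolute semitone position = octave×12 + chromatic position
C2: 2×12 + 0 = 24
A#2: 2×12 + 10 = 34
Difference = 34 - 24 = 10
= 10 semitones


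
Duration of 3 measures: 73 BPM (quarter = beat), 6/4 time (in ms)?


Let's work it out.
Quarter-note beat duration = 60000 / 73 ms
Beats per measure (6/4) = 6
One measure = 6 × 60000 / 73 = 360000 / 73 ms
3 measures = 3 × 360000 / 73 = 1080000 / 73
= 14794.5 ms


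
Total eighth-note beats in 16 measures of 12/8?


Let's work it out.
Time signature 12/8: the bottom number 8 means the eighth note gets one count
The top number 12 means 12 eighth-note beats per measure
Total = 12 × 16 measures
= 192 eighth-note beats


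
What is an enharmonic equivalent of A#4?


Step by step:
Enharmonic notes sound the same pitch but are spelled with different letter names
A# and Bb name the same pitch class
= Bb4


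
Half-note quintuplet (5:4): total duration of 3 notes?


Working:
Quintuplet: 5 notes occupy the space of 4 half notes
Space = 4 × 2 = 8 beats
Each quintuplet note = 8 / 5 = 8/5 beats
3 notes = 3 × 8/5 = 24/5
= 24/5 beats


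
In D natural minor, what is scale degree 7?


Step by step:
Natural minor scale pattern: W-H-W-W-H-W-W (2-1-2-2-1-2-2 semitones)
Starting from D:
  D + 2 semitones → E
  E + 1 semitone → F
  F + 2 semitones → G
  G + 2 semitones → A
  A + 1 semitone → Bb
  Bb + 2 semitones → C
  C + 2 semitones → D
Scale: D E F G A Bb C
Degree 7 = C


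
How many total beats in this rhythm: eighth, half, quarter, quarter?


Let's work it out.
Beat values:
  eighth = 0.5 beats
  half = 2 beats
  quarter = 1 beat
  quarter = 1 beat
Sum = 0.5 + 2 + 1 + 1
= 4.5 beats


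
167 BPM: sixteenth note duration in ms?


Solution.
One quarter-note beat = 60000 / BPM = 60000 / 167 ms
Sixteenth note = 1/4 × quarter note
Duration = 1/4 × 60000 / 167 = 15000 / 167
= 89.8 ms


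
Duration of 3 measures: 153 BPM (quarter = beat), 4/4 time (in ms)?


Solution.
Quarter-note beat duration = 60000 / 153 ms
Beats per measure (4/4) = 4
One measure = 4 × 60000 / 153 = 240000 / 153 ms
3 measures = 3 × 240000 / 153 = 720000 / 153
= 4705.9 ms


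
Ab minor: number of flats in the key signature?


Step by step:
Flat minor keys: A(0), D(1), G(2), C(3), F(4), Bb(5), Eb(6), Ab(7)
Ab minor has 7 flats
Order of flats: Bb Eb Ab Db Gb Cb Fb → first 7: Bb, Eb, Ab, Db, Gb, Cb, Fb
= 7 flats


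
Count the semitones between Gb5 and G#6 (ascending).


Step by step:
Absolute semitone position = octave×12 + chromatic position
Gb5: 5×12 + 6 = 66
G#6: 6×12 + 8 = 80
Difference = 80 - 66 = 14
= 14 semitones


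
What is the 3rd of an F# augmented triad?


Augmented triad = root + major 3rd (4 semitones) + augmented 5th (8 semitones)
A triad on F# stacks thirds, so the chord tones use letter names F-A-C
Root: F#
Major 3rd above F#: A#
Augmented 5th above F#: C##
The 3rd = A#


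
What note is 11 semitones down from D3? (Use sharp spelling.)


Working:
D3: chromatic position 2 in octave 3 → absolute = 3×12 + 2 = 38
Transpose down 11: 38 - 11 = 27
27 = 2×12 + 3 → D# in octave 2
Result = D#2


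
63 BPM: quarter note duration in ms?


Step by step:
One quarter-note beat = 60000 / BPM = 60000 / 63 ms
Duration = 60000 / 63
= 952.4 ms


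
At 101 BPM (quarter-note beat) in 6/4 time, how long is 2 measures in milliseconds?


Quarter-note beat duration = 60000 / 101 ms
Beats per measure (6/4) = 6
One measure = 6 × 60000 / 101 = 360000 / 101 ms
2 measures = 2 × 360000 / 101 = 720000 / 101
= 7128.7 ms


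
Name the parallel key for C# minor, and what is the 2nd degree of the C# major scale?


Parallel keys share the same tonic but differ in mode
C# minor → parallel is C# major
C# major scale: C# D# E# F# G# A# B#
= C# major; 2nd degree = D#


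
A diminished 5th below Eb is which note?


Let's work it out.
A 5th spans 5 letter names, so from E we land on A
A diminished 5th = 6 semitones below Eb
Spell A at that pitch: A
= A


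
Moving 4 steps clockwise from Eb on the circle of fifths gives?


Each clockwise step on the circle of fifths moves up a perfect 5th
From Eb: Eb → Bb → F → C → G
= G


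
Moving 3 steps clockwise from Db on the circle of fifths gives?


Solution.
Each clockwise step on the circle of fifths moves up a perfect 5th
From Db: Db → Ab → Eb → Bb
= Bb


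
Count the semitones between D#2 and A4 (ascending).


Solution.
Absolute semitone position = octave×12 + chromatic position
D#2: 2×12 + 3 = 27
A4: 4×12 + 9 = 57
Difference = 57 - 27 = 30
= 30 semitones


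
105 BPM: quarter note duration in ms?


Working:
One quarter-note beat = 60000 / BPM = 60000 / 105 ms
Duration = 60000 / 105
= 571.4 ms


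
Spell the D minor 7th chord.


Let's work it out.
Minor 7th chord = root + minor 3rd + perfect 5th + minor 7th
Seventh chords stack in thirds, so the letter names are D-F-A-C
Root: D
Minor 3rd above D: F
Perfect 5th above D: A
Minor 7th above D: C
Chord = D F A C


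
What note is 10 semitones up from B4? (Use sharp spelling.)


Step by step:
B4: chromatic position 11 in octave 4 → absolute = 4×12 + 11 = 59
Transpose up 10: 59 + 10 = 69
69 = 5×12 + 9 → A in octave 5
Result = A5


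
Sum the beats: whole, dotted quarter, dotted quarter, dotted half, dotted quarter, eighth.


Solution.
Beat values:
  whole = 4 beats
  dotted quarter = 1.5 beats
  dotted quarter = 1.5 beats
  dotted half = 3 beats
  dotted quarter = 1.5 beats
  eighth = 0.5 beats
Sum = 4 + 1.5 + 1.5 + 3 + 1.5 + 0.5
= 12 beats


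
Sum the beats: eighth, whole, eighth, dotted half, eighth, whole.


Solution.
Beat values:
  eighth = 0.5 beats
  whole = 4 beats
  eighth = 0.5 beats
  dotted half = 3 beats
  eighth = 0.5 beats
  whole = 4 beats
Sum = 0.5 + 4 + 0.5 + 3 + 0.5 + 4
= 12.5 beats


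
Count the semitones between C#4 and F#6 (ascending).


Absolute semitone position = octave×12 + chromatic position
C#4: 4×12 + 1 = 49
F#6: 6×12 + 6 = 78
Difference = 78 - 49 = 29
= 29 semitones


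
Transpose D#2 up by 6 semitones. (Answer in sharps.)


Let's work it out.
D#2: chromatic position 3 in octave 2 → absolute = 2×12 + 3 = 27
Transpose up 6: 27 + 6 = 33
33 = 2×12 + 9 → A in octave 2
Result = A2


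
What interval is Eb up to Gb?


Step by step:
Letter names: E → G spans 3 letter names → a 3rd
Semitones: Eb → Gb = 3 half-steps
A 3rd of 3 semitones is a minor 3rd
= minor 3rd


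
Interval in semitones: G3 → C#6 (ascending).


Absolute semitone position = octave×12 + chromatic position
G3: 3×12 + 7 = 43
C#6: 6×12 + 1 = 73
Difference = 73 - 43 = 30
= 30 semitones


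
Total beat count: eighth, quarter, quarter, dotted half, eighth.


Solution.
Beat values:
  eighth = 0.5 beats
  quarter = 1 beat
  quarter = 1 beat
  dotted half = 3 beats
  eighth = 0.5 beats
Sum = 0.5 + 1 + 1 + 3 + 0.5
= 6 beats


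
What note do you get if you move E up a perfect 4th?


perfect 4th: 4 letter names, 5 semitones
Letter: E + 3 → A
Pitch: E + 5 semitones, spelled as an A → A
= A


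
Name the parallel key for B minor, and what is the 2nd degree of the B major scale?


Parallel keys share the same tonic but differ in mode
B minor → parallel is B major
B major scale: B C# D# E F# G# A#
= B major; 2nd degree = C#


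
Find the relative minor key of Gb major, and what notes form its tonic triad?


Working:
The relative minor shares the major's key signature and starts on its 6th degree
6th degree = a major 6th above the tonic; a major 6th above Gb is Eb
→ relative minor of Gb major is Eb minor
Tonic triad of Eb minor = root + minor 3rd + perfect 5th = Eb Gb Bb
= Eb minor; triad = Eb Gb Bb


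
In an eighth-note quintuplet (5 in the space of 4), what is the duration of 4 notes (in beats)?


Quintuplet: 5 notes occupy the space of 4 eighth notes
Space = 4 × 1/2 = 2 beats
Each quintuplet note = 2 / 5 = 2/5 beats
4 notes = 4 × 2/5 = 8/5
= 8/5 beats


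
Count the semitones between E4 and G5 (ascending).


Let's work it out.
Absolute semitone position = octave×12 + chromatic position
E4: 4×12 + 4 = 52
G5: 5×12 + 7 = 67
Difference = 67 - 52 = 15
= 15 semitones


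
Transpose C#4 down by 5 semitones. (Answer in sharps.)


Solution.
C#4: chromatic position 1 in octave 4 → absolute = 4×12 + 1 = 49
Transpose down 5: 49 - 5 = 44
44 = 3×12 + 8 → G# in octave 3
Result = G#3


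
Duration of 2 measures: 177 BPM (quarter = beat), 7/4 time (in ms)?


Reasoning:
Quarter-note beat duration = 60000 / 177 ms
Beats per measure (7/4) = 7
One measure = 7 × 60000 / 177 = 420000 / 177 ms
2 measures = 2 × 420000 / 177 = 840000 / 177
= 4745.8 ms


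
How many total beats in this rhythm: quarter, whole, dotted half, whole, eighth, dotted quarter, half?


Let's work it out.
Beat values:
  quarter = 1 beat
  whole = 4 beats
  dotted half = 3 beats
  whole = 4 beats
  eighth = 0.5 beats
  dotted quarter = 1.5 beats
  half = 2 beats
Sum = 1 + 4 + 3 + 4 + 0.5 + 1.5 + 2
= 16 beats


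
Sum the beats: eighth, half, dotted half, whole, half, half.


Let's work it out.
Beat values:
  eighth = 0.5 beats
  half = 2 beats
  dotted half = 3 beats
  whole = 4 beats
  half = 2 beats
  half = 2 beats
Sum = 0.5 + 2 + 3 + 4 + 2 + 2
= 13.5 beats


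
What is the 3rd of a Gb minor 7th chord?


Let's work it out.
Minor 7th chord = root + minor 3rd + perfect 5th + minor 7th
Seventh chords stack in thirds, so the letter names are G-B-D-F
Root: Gb
Minor 3rd above Gb: Bbb
Perfect 5th above Gb: Db
Minor 7th above Gb: Fb
The 3rd = Bbb


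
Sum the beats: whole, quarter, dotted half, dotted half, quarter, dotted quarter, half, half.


Solution.
Beat values:
  whole = 4 beats
  quarter = 1 beat
  dotted half = 3 beats
  dotted half = 3 beats
  quarter = 1 beat
  dotted quarter = 1.5 beats
  half = 2 beats
  half = 2 beats
Sum = 4 + 1 + 3 + 3 + 1 + 1.5 + 2 + 2
= 17.5 beats


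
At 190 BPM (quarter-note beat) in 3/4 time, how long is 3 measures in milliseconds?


Quarter-note beat duration = 60000 / 190 ms
Beats per measure (3/4) = 3
One measure = 3 × 60000 / 190 = 180000 / 190 ms
3 measures = 3 × 180000 / 190 = 540000 / 190
= 2842.1 ms


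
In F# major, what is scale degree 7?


Major scale pattern: W-W-H-W-W-W-H (2-2-1-2-2-2-1 semitones)
Starting from F#:
  F# + 2 semitones → G#
  G# + 2 semitones → A#
  A# + 1 semitone → B
  B + 2 semitones → C#
  C# + 2 semitones → D#
  D# + 2 semitones → E#
  E# + 1 semitone → F#
Scale: F# G# A# B C# D# E#
Degree 7 = E#


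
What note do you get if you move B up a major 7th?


Step by step:
major 7th: 7 letter names, 11 semitones
Letter: B + 6 → A
Pitch: B + 11 semitones, spelled as an A → A#
= A#


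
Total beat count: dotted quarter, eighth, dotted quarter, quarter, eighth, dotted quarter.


Beat values:
  dotted quarter = 1.5 beats
  eighth = 0.5 beats
  dotted quarter = 1.5 beats
  quarter = 1 beat
  eighth = 0.5 beats
  dotted quarter = 1.5 beats
Sum = 1.5 + 0.5 + 1.5 + 1 + 0.5 + 1.5
= 6.5 beats


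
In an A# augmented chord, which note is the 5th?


Augmented triad = root + major 3rd (4 semitones) + augmented 5th (8 semitones)
A triad on A# stacks thirds, so the chord tones use letter names A-C-E
Root: A#
Major 3rd above A#: C##
Augmented 5th above A#: E##
The 5th = E##


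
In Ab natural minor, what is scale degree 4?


Natural minor scale pattern: W-H-W-W-H-W-W (2-1-2-2-1-2-2 semitones)
Starting from Ab:
  Ab + 2 semitones → Bb
  Bb + 1 semitone → Cb
  Cb + 2 semitones → Db
  Db + 2 semitones → Eb
  Eb + 1 semitone → Fb
  Fb + 2 semitones → Gb
  Gb + 2 semitones → Ab
Scale: Ab Bb Cb Db Eb Fb Gb
Degree 4 = Db


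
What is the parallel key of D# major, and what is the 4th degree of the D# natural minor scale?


Working:
Parallel keys share the same tonic but differ in mode
D# major → parallel is D# minor
D# natural minor scale: D# E# F# G# A# B C#
= D# minor; 4th degree = G#


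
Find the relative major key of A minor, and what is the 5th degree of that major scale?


Reasoning:
The relative major shares the key signature and is a minor 3rd above the minor tonic
A minor 3rd above A is C
→ relative major of A minor is C major
C major scale: C D E F G A B
= C major; 5th degree = G


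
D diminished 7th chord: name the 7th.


Solution.
Diminished 7th chord = root + minor 3rd + diminished 5th + diminished 7th
Seventh chords stack in thirds, so the letter names are D-F-A-C
Root: D
Minor 3rd above D: F
Diminished 5th above D: Ab
Diminished 7th above D: Cb
The 7th = Cb


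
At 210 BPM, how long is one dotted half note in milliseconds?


Step by step:
One quarter-note beat = 60000 / BPM = 60000 / 210 ms
Dotted half note = 3 × quarter note
Duration = 3 × 60000 / 210 = 180000 / 210
= 857.1 ms


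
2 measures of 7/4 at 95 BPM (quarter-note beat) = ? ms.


Let's work it out.
Quarter-note beat duration = 60000 / 95 ms
Beats per measure (7/4) = 7
One measure = 7 × 60000 / 95 = 420000 / 95 ms
2 measures = 2 × 420000 / 95 = 840000 / 95
= 8842.1 ms


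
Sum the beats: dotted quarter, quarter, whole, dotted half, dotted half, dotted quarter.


Beat values:
  dotted quarter = 1.5 beats
  quarter = 1 beat
  whole = 4 beats
  dotted half = 3 beats
  dotted half = 3 beats
  dotted quarter = 1.5 beats
Sum = 1.5 + 1 + 4 + 3 + 3 + 1.5
= 14 beats


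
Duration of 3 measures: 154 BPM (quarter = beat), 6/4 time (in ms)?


Quarter-note beat duration = 60000 / 154 ms
Beats per measure (6/4) = 6
One measure = 6 × 60000 / 154 = 360000 / 154 ms
3 measures = 3 × 360000 / 154 = 1080000 / 154
= 7013.0 ms


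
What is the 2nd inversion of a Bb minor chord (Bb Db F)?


Reasoning:
Root position: Bb Db F
2nd inversion: move root and 3rd up an octave
Bass note: F
Notes (bottom to top) = F Bb Db


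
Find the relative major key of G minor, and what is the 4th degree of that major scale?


Working:
The relative major shares the key signature and is a minor 3rd above the minor tonic
A minor 3rd above G is Bb
→ relative major of G minor is Bb major
Bb major scale: Bb C D Eb F G A
= Bb major; 4th degree = Eb


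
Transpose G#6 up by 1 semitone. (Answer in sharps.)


G#6: chromatic position 8 in octave 6 → absolute = 6×12 + 8 = 80
Transpose up 1: 80 + 1 = 81
81 = 6×12 + 9 → A in octave 6
Result = A6


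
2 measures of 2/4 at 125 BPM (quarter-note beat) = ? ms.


Step by step:
Quarter-note beat duration = 60000 / 125 ms
Beats per measure (2/4) = 2
One measure = 2 × 60000 / 125 = 120000 / 125 ms
2 measures = 2 × 120000 / 125 = 240000 / 125
= 1920.0 ms


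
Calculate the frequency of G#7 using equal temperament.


Solution.
f = 440 × 2^(n/12) where n = semitones from A4
G#7: 35 semitones from A4
f = 440 × 2^(35/12)
f = 3322.44 Hz


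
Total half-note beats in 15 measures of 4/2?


Working:
Time signature 4/2: the bottom number 2 means the half note gets one count
The top number 4 means 4 half-note beats per measure
Total = 4 × 15 measures
= 60 half-note beats


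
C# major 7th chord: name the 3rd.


Major 7th chord = root + major 3rd + perfect 5th + major 7th
Seventh chords stack in thirds, so the letter names are C-E-G-B
Root: C#
Major 3rd above C#: E#
Perfect 5th above C#: G#
Major 7th above C#: B#
The 3rd = E#


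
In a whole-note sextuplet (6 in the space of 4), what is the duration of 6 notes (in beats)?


Sextuplet: 6 notes occupy the space of 4 whole notes
Space = 4 × 4 = 16 beats
Each sextuplet note = 16 / 6 = 8/3 beats
6 notes = 6 × 8/3 = 16
= 16 beats


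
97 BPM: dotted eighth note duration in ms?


One quarter-note beat = 60000 / BPM = 60000 / 97 ms
Dotted eighth note = 3/4 × quarter note
Duration = 3/4 × 60000 / 97 = 45000 / 97
= 463.9 ms


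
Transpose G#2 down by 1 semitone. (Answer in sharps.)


G#2: chromatic position 8 in octave 2 → absolute = 2×12 + 8 = 32
Transpose down 1: 32 - 1 = 31
31 = 2×12 + 7 → G in octave 2
Result = G2


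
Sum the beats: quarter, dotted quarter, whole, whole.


Working:
Beat values:
  quarter = 1 beat
  dotted quarter = 1.5 beats
  whole = 4 beats
  whole = 4 beats
Sum = 1 + 1.5 + 4 + 4
= 10.5 beats


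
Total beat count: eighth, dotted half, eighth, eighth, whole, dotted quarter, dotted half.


Working:
Beat values:
  eighth = 0.5 beats
  dotted half = 3 beats
  eighth = 0.5 beats
  eighth = 0.5 beats
  whole = 4 beats
  dotted quarter = 1.5 beats
  dotted half = 3 beats
Sum = 0.5 + 3 + 0.5 + 0.5 + 4 + 1.5 + 3
= 13 beats


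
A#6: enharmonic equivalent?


Let's work it out.
Enharmonic notes sound the same pitch but are spelled with different letter names
A# and Bb name the same pitch class
= Bb6


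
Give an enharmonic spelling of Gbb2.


Reasoning:
Enharmonic notes sound the same pitch but are spelled with different letter names
Gbb and F name the same pitch class
= F2


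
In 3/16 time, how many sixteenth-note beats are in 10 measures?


Reasoning:
Time signature 3/16: the bottom number 16 means the sixteenth note gets one count
The top number 3 means 3 sixteenth-note beats per measure
Total = 3 × 10 measures
= 30 sixteenth-note beats


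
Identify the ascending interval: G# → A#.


Let's work it out.
Letter names: G → A spans 2 letter names → a 2nd
Semitones: G# → A# = 2 half-steps
A 2nd of 2 semitones is a major 2nd
= major 2nd


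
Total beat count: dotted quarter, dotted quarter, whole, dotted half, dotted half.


Reasoning:
Beat values:
  dotted quarter = 1.5 beats
  dotted quarter = 1.5 beats
  whole = 4 beats
  dotted half = 3 beats
  dotted half = 3 beats
Sum = 1.5 + 1.5 + 4 + 3 + 3
= 13 beats


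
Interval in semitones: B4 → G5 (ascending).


Let's work it out.
Absolute semitone position = octave×12 + chromatic position
B4: 4×12 + 11 = 59
G5: 5×12 + 7 = 67
Difference = 67 - 59 = 8
= 8 semitones


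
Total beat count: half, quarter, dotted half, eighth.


Beat values:
  half = 2 beats
  quarter = 1 beat
  dotted half = 3 beats
  eighth = 0.5 beats
Sum = 2 + 1 + 3 + 0.5
= 6.5 beats


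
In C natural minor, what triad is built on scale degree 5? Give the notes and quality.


Step by step:
C natural minor scale: C D Eb F G Ab Bb
Diatonic triad on degree 5 stacks scale notes 5, 7, 2: G Bb D
G→Bb = 3 semitones; G→D = 7 semitones → minor triad
= G Bb D (minor)


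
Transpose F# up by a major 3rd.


Working:
major 3rd: 3 letter names, 4 semitones
Letter: F + 2 → A
Pitch: F# + 4 semitones, spelled as an A → A#
= A#


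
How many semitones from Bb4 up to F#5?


Solution.
Absolute semitone position = octave×12 + chromatic position
Bb4: 4×12 + 10 = 58
F#5: 5×12 + 6 = 66
Difference = 66 - 58 = 8
= 8 semitones


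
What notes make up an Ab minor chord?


Step by step:
Minor triad = root + minor 3rd (3 semitones) + perfect 5th (7 semitones)
A triad on Ab stacks thirds, so the chord tones use letter names A-C-E
Root: Ab
Minor 3rd above Ab: Cb
Perfect 5th above Ab: Eb
Chord = Ab Cb Eb


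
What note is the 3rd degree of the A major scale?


Major scale pattern: W-W-H-W-W-W-H (2-2-1-2-2-2-1 semitones)
Starting from A:
  A + 2 semitones → B
  B + 2 semitones → C#
  C# + 1 semitone → D
  D + 2 semitones → E
  E + 2 semitones → F#
  F# + 2 semitones → G#
  G# + 1 semitone → A
Scale: A B C# D E F# G#
Degree 3 = C#


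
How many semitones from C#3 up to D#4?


Step by step:
Absolute semitone position = octave×12 + chromatic position
C#3: 3×12 + 1 = 37
D#4: 4×12 + 3 = 51
Difference = 51 - 37 = 14
= 14 semitones


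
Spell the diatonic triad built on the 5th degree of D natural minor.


Reasoning:
D natural minor scale: D E F G A Bb C
Diatonic triad on degree 5 stacks scale notes 5, 7, 2: A C E
A→C = 3 semitones; A→E = 7 semitones → minor triad
= A C E (minor)


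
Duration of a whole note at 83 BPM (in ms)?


One quarter-note beat = 60000 / BPM = 60000 / 83 ms
Whole note = 4 × quarter note
Duration = 4 × 60000 / 83 = 240000 / 83
= 2891.6 ms


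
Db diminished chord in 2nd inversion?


Root position: Db Fb Abb
2nd inversion: move root and 3rd up an octave
Bass note: Abb
Notes (bottom to top) = Abb Db Fb


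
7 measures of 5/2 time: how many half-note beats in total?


Time signature 5/2: the bottom number 2 means the half note gets one count
The top number 5 means 5 half-note beats per measure
Total = 5 × 7 measures
= 35 half-note beats
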